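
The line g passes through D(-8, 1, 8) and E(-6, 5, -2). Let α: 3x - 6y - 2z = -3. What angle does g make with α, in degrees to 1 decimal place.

1.5

A direction vector for g is E − D = (2, 4, -10).
sin θ = |n·v| / (|n||v|) = |2| / (√49 · √120) = 0.02608.
θ ≈ 1.5°.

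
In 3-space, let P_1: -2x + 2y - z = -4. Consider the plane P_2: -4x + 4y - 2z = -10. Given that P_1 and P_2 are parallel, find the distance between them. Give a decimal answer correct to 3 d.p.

0.333

Rescale P_2 by 1/2: -2x + 2y - z = -5. Then distance = |-4 − (-5)| / √9 ≈ 0.333.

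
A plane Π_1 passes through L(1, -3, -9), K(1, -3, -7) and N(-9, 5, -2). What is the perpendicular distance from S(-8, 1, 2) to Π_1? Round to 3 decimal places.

2.499

LK = (0, 0, 2), LN = (-10, 8, 7); a normal to Π_1 is LK × LN = (-16, -20, 0).
Using L: Π_1 has equation -16x - 20y = 44.
n·S − d = (-16)·(-8) + (-20)·(1) + (0)·(2) − 44 = 64; |n| = √656.
Distance = |64| / √656 = 64/√656 ≈ 2.499.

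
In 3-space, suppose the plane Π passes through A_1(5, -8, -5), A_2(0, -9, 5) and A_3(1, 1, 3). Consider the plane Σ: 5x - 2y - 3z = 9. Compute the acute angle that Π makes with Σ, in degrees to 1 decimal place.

A_1A_2 = (-5, -1, 10), A_1A_3 = (-4, 9, 8); a normal to Π is A_1A_2 × A_1A_3 = (-98, 0, -49).
Using A_1: Π has equation -98x - 49z = -245.
cos θ = |n₁·n₂| / (|n₁||n₂|) = |-343| / (√12005 · √38).
θ = arccos(0.50783) ≈ 59.5°.

59.5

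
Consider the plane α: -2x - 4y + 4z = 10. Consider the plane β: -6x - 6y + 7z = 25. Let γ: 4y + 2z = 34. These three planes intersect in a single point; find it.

(-1, 5, 7)

Solving the 3×3 linear system -2x - 4y + 4z = 10, -6x - 6y + 7z = 25, 4y + 2z = 34 (e.g. by elimination or Cramer's rule, determinant = -64) gives (-1, 5, 7).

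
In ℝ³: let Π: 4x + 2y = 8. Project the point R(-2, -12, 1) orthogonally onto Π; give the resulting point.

(6, -8, 1)

Foot = R − λn with λ = (n·R − d)/|n|² = (-32 − 8)/20 = -2.
Foot = (-2, -12, 1) − (-2)·(4, 2, 0) = (6, -8, 1).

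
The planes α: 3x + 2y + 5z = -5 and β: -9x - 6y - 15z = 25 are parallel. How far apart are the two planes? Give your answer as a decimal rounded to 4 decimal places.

Rescale β by 1/(-3): 3x + 2y + 5z = -25/3. Then distance = |-5 − (-25/3)| / √38 ≈ 0.5407.

0.5407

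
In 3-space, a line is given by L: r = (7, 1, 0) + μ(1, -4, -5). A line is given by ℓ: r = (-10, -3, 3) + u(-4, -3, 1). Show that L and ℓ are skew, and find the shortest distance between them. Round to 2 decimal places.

Common perpendicular direction n = (1, -4, -5) × (-4, -3, 1) = (-19, 19, -19).
With w = (-10, -3, 3) − (7, 1, 0) = (-17, -4, 3), w · n = 190.
Since n ≠ 0 the lines are not parallel, and w · n = 190 ≠ 0 so they do not intersect; hence they are skew.
Distance = |w · n| / |n| = |190| / √1083 ≈ 5.77.

5.77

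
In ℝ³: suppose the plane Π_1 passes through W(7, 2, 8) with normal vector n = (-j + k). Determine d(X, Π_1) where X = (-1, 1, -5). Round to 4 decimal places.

Π_1: n·r = n·W gives -y + z = 6.
n·X − d = (0)·(-1) + (-1)·(1) + (1)·(-5) − 6 = -12; |n| = √2.
Distance = |-12| / √2 = 12/√2 ≈ 8.4853.

8.4853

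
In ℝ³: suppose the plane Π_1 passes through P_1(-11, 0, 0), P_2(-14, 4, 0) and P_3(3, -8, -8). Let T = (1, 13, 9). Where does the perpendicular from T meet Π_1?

P_1P_2 = (-3, 4, 0), P_1P_3 = (14, -8, -8); a normal to Π_1 is P_1P_2 × P_1P_3 = (-32, -24, -32).
Using P_1: Π_1 has equation -32x - 24y - 32z = 352.
Foot = T − λn with λ = (n·T − d)/|n|² = (-632 − 352)/2624 = -3/8.
Foot = (1, 13, 9) − (-3/8)·(-32, -24, -32) = (-11, 4, -3).

(-11, 4, -3)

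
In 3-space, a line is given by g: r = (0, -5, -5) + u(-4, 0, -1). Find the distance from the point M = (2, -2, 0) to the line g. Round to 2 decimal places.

5.30

Taking (0, -5, -5) on g with direction v = (-4, 0, -1): w = M − (0, -5, -5) = (2, 3, 5), and w × v = (-3, -18, 12).
Distance = |w × v| / |v| = √477 / √17 ≈ 5.30.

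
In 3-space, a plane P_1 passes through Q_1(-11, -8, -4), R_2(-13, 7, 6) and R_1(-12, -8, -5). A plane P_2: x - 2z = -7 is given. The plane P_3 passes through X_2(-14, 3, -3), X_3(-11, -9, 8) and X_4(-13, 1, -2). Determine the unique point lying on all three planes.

Q_1R_2 = (-2, 15, 10), Q_1R_1 = (-1, 0, -1); a normal to P_1 is Q_1R_2 × Q_1R_1 = (-15, -12, 15).
Using Q_1: P_1 has equation -15x - 12y + 15z = 201.
X_2X_3 = (3, -12, 11), X_2X_4 = (1, -2, 1); a normal to P_3 is X_2X_3 × X_2X_4 = (10, 8, 6).
Using X_2: P_3 has equation 10x + 8y + 6z = -134.
Solving the 3×3 linear system -15x - 12y + 15z = 201, x - 2z = -7, 10x + 8y + 6z = -134 (e.g. by elimination or Cramer's rule, determinant = 192) gives (-7, -8, 0).

(-7, -8, 0)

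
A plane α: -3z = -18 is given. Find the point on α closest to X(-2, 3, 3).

(-2, 3, 6)

Foot = X − λn with λ = (n·X − d)/|n|² = (-9 − (-18))/9 = 1.
Foot = (-2, 3, 3) − 1·(0, 0, -3) = (-2, 3, 6).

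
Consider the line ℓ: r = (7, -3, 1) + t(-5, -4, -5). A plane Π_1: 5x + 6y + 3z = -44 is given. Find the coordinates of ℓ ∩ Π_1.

Substitute r = (7, -3, 1) + t(-5, -4, -5) into the plane: 20 + (-64)t = -44, so t = 1.
Intersection: (7, -3, 1) + 1·(-5, -4, -5) = (2, -7, -4).

(2, -7, -4)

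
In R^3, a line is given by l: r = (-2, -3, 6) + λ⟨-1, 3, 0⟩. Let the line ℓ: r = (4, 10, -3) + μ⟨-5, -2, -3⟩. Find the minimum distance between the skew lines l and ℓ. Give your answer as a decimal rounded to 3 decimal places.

Common perpendicular direction n = (-1, 3, 0) × (-5, -2, -3) = (-9, -3, 17).
With w = (4, 10, -3) − (-2, -3, 6) = (6, 13, -9), w · n = -246.
Distance = |w · n| / |n| = |-246| / √379 ≈ 12.636.

12.636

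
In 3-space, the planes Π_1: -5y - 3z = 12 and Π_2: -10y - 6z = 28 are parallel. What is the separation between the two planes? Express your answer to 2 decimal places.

Rescale Π_2 by 1/2: -5y - 3z = 14. Then distance = |12 − 14| / √34 ≈ 0.34.

0.34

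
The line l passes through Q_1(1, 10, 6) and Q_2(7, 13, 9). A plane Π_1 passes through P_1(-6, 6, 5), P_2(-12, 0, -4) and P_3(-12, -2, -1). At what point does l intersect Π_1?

(-7, 6, 2)

A direction vector for l is Q_2 − Q_1 = (6, 3, 3).
P_1P_2 = (-6, -6, -9), P_1P_3 = (-6, -8, -6); a normal to Π_1 is P_1P_2 × P_1P_3 = (-36, 18, 12).
Using P_1: Π_1 has equation -36x + 18y + 12z = 384.
Substitute r = (1, 10, 6) + t(6, 3, 3) into the plane: 216 + (-126)t = 384, so t = -4/3.
Intersection: (1, 10, 6) + (-4/3)·(6, 3, 3) = (-7, 6, 2).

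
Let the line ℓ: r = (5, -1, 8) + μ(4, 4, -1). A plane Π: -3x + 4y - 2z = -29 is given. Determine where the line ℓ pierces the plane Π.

(9, 3, 7)

Substitute r = (5, -1, 8) + t(4, 4, -1) into the plane: -35 + 6t = -29, so t = 1.
Intersection: (5, -1, 8) + 1·(4, 4, -1) = (9, 3, 7).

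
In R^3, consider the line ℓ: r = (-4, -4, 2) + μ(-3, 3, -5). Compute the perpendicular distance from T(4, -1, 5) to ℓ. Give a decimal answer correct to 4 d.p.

7.8147

Taking (-4, -4, 2) on ℓ with direction v = (-3, 3, -5): w = T − (-4, -4, 2) = (8, 3, 3), and w × v = (-24, 31, 33).
Distance = |w × v| / |v| = √2626 / √43 ≈ 7.8147.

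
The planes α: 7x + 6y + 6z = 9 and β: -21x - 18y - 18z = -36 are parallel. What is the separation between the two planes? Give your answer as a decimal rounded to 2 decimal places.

Rescale β by 1/(-3): 7x + 6y + 6z = 12. Then distance = |9 − 12| / √121 ≈ 0.27.

0.27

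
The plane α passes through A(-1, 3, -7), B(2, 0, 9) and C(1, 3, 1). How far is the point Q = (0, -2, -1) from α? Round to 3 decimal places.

AB = (3, -3, 16), AC = (2, 0, 8); a normal to α is AB × AC = (-24, 8, 6).
Using A: α has equation -24x + 8y + 6z = 6.
n·Q − d = (-24)·(0) + (8)·(-2) + (6)·(-1) − 6 = -28; |n| = √676.
Distance = |-28| / √676 = 28/√676 ≈ 1.077.

1.077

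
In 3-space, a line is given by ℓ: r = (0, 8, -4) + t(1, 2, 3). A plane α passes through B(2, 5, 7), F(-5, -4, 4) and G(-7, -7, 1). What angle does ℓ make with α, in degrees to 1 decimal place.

BF = (-7, -9, -3), BG = (-9, -12, -6); a normal to α is BF × BG = (18, -15, 3).
Using B: α has equation 18x - 15y + 3z = -18.
sin θ = |n·v| / (|n||v|) = |-3| / (√558 · √14) = 0.03394.
θ ≈ 1.9°.

1.9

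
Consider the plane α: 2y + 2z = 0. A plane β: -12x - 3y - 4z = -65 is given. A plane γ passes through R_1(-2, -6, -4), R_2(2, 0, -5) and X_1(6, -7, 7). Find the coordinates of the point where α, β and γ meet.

R_1R_2 = (4, 6, -1), R_1X_1 = (8, -1, 11); a normal to γ is R_1R_2 × R_1X_1 = (65, -52, -52).
Using R_1: γ has equation 65x - 52y - 52z = 390.
Solving the 3×3 linear system 2y + 2z = 0, -12x - 3y - 4z = -65, 65x - 52y - 52z = 390 (e.g. by elimination or Cramer's rule, determinant = -130) gives (6, 7, -7).

(6, 7, -7)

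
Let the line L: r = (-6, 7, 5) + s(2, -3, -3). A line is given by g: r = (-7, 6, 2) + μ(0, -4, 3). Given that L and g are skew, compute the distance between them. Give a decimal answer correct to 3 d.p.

2.193

Common perpendicular direction n = (2, -3, -3) × (0, -4, 3) = (-21, -6, -8).
With w = (-7, 6, 2) − (-6, 7, 5) = (-1, -1, -3), w · n = 51.
Distance = |w · n| / |n| = |51| / √541 ≈ 2.193.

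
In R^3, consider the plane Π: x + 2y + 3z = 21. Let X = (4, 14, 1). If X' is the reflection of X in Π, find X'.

λ = (n·X − d)/|n|² = (35 − 21)/14 = 1.
Reflection = X − 2λn = (4, 14, 1) − 2·(1, 2, 3) = (2, 10, -5).

(2, 10, -5)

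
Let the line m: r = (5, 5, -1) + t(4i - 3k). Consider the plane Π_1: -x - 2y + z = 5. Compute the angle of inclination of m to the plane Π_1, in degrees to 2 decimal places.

34.86

sin θ = |n·v| / (|n||v|) = |-7| / (√6 · √25) = 0.57155.
θ ≈ 34.86°.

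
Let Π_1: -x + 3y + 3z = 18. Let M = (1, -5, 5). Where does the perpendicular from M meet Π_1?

Foot = M − λn with λ = (n·M − d)/|n|² = (-1 − 18)/19 = -1.
Foot = (1, -5, 5) − (-1)·(-1, 3, 3) = (0, -2, 8).

(0, -2, 8)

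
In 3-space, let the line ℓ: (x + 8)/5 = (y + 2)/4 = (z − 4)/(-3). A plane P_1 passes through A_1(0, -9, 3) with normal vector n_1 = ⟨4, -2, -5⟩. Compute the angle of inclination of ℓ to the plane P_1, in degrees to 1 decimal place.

ℓ has direction (5, 4, -3) through (-8, -2, 4).
P_1: n_1·r = n_1·A_1 gives 4x - 2y - 5z = 3.
sin θ = |n·v| / (|n||v|) = |27| / (√45 · √50) = 0.56921.
θ ≈ 34.7°.

34.7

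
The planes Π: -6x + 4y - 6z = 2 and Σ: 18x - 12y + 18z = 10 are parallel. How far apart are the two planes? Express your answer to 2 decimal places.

0.57

Rescale Σ by 1/(-3): -6x + 4y - 6z = -10/3. Then distance = |2 − (-10/3)| / √88 ≈ 0.57.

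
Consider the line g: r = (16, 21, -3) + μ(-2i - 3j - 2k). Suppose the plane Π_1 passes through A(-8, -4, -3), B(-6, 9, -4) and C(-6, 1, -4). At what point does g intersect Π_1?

(8, 9, -11)

AB = (2, 13, -1), AC = (2, 5, -1); a normal to Π_1 is AB × AC = (-8, 0, -16).
Using A: Π_1 has equation -8x - 16z = 112.
Substitute r = (16, 21, -3) + t(-2, -3, -2) into the plane: -80 + 48t = 112, so t = 4.
Intersection: (16, 21, -3) + 4·(-2, -3, -2) = (8, 9, -11).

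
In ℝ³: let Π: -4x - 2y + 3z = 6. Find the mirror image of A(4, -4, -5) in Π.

λ = (n·A − d)/|n|² = (-23 − 6)/29 = -1.
Reflection = A − 2λn = (4, -4, -5) − (-2)·(-4, -2, 3) = (-4, -8, 1).

(-4, -8, 1)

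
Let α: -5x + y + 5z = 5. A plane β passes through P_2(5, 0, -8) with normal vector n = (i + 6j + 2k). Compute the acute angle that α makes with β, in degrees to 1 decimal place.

β: n·r = n·P_2 gives x + 6y + 2z = -11.
cos θ = |n₁·n₂| / (|n₁||n₂|) = |11| / (√51 · √41).
θ = arccos(0.24056) ≈ 76.1°.

76.1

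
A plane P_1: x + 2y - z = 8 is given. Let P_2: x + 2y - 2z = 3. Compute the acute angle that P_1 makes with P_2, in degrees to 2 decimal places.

17.72

cos θ = |n₁·n₂| / (|n₁||n₂|) = |7| / (√6 · √9).
θ = arccos(0.95258) ≈ 17.72°.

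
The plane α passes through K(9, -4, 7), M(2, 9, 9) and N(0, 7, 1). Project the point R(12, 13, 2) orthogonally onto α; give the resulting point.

(2, 7, 6)

KM = (-7, 13, 2), KN = (-9, 11, -6); a normal to α is KM × KN = (-100, -60, 40).
Using K: α has equation -100x - 60y + 40z = -380.
Foot = R − λn with λ = (n·R − d)/|n|² = (-1900 − (-380))/15200 = -1/10.
Foot = (12, 13, 2) − (-1/10)·(-100, -60, 40) = (2, 7, 6).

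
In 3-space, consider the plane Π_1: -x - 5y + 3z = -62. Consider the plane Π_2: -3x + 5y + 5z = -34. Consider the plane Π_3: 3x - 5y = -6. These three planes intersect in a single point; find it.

Solving the 3×3 linear system -x - 5y + 3z = -62, -3x + 5y + 5z = -34, 3x - 5y = -6 (e.g. by elimination or Cramer's rule, determinant = -100) gives (8, 6, -8).

(8, 6, -8)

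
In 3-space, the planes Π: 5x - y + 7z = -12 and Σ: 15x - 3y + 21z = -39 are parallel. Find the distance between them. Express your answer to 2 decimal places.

0.12

Rescale Σ by 1/3: 5x - y + 7z = -13. Then distance = |-12 − (-13)| / √75 ≈ 0.12.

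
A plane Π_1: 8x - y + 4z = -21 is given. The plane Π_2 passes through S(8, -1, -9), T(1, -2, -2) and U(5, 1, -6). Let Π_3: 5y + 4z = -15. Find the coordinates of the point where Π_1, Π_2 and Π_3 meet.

ST = (-7, -1, 7), SU = (-3, 2, 3); a normal to Π_2 is ST × SU = (-17, 0, -17).
Using S: Π_2 has equation -17x - 17z = 17.
Solving the 3×3 linear system 8x - y + 4z = -21, -17x - 17z = 17, 5y + 4z = -15 (e.g. by elimination or Cramer's rule, determinant = 272) gives (-6, -7, 5).

(-6, -7, 5)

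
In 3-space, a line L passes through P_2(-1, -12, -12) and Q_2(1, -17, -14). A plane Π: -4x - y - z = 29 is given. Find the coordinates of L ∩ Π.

A direction vector for L is Q_2 − P_2 = (2, -5, -2).
Substitute r = (-1, -12, -12) + t(2, -5, -2) into the plane: 28 + (-1)t = 29, so t = -1.
Intersection: (-1, -12, -12) + (-1)·(2, -5, -2) = (-3, -7, -10).

(-3, -7, -10)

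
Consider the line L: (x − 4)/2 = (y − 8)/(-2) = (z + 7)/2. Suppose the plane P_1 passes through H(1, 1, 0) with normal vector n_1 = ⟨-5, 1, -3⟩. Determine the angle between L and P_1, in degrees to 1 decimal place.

L has direction (2, -2, 2) through (4, 8, -7).
P_1: n_1·r = n_1·H gives -5x + y - 3z = -4.
sin θ = |n·v| / (|n||v|) = |-18| / (√35 · √12) = 0.87831.
θ ≈ 61.4°.

61.4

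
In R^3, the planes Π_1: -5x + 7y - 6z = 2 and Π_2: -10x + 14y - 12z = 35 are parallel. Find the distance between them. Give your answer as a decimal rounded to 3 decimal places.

Rescale Π_2 by 1/2: -5x + 7y - 6z = 35/2. Then distance = |2 − (35/2)| / √110 ≈ 1.478.

1.478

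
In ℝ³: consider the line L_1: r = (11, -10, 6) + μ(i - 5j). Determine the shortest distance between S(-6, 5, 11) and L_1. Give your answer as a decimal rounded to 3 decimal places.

Taking (11, -10, 6) on L_1 with direction v = (1, -5, 0): w = S − (11, -10, 6) = (-17, 15, 5), and w × v = (25, 5, 70).
Distance = |w × v| / |v| = √5550 / √26 ≈ 14.610.

14.610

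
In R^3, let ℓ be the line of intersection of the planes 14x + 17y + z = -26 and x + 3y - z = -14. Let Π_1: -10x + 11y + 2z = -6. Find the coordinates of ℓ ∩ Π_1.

(0, -2, 8)

Direction of ℓ: (14, 17, 1) × (1, 3, -1) = (-20, 15, 25).
A point on ℓ: solving the two plane equations with x = -12 gives (-12, 7, 23).
Substitute r = (-12, 7, 23) + t(-20, 15, 25) into the plane: 243 + 415t = -6, so t = -3/5.
Intersection: (-12, 7, 23) + (-3/5)·(-20, 15, 25) = (0, -2, 8).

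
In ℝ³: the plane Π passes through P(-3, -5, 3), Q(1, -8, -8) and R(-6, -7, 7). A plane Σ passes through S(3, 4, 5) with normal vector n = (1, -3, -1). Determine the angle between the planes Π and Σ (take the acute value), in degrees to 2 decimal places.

PQ = (4, -3, -11), PR = (-3, -2, 4); a normal to Π is PQ × PR = (-34, 17, -17).
Using P: Π has equation -34x + 17y - 17z = -34.
Σ: n·r = n·S gives x - 3y - z = -14.
cos θ = |n₁·n₂| / (|n₁||n₂|) = |-68| / (√1734 · √11).
θ = arccos(0.49237) ≈ 60.50°.

60.50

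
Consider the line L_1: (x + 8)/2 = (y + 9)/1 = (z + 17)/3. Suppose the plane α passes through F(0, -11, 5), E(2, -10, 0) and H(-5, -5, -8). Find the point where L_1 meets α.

(-2, -6, -8)

L_1 has direction (2, 1, 3) through (-8, -9, -17).
FE = (2, 1, -5), FH = (-5, 6, -13); a normal to α is FE × FH = (17, 51, 17).
Using F: α has equation 17x + 51y + 17z = -476.
Substitute r = (-8, -9, -17) + t(2, 1, 3) into the plane: -884 + 136t = -476, so t = 3.
Intersection: (-8, -9, -17) + 3·(2, 1, 3) = (-2, -6, -8).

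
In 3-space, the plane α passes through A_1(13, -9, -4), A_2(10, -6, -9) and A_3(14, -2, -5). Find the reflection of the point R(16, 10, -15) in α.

A_1A_2 = (-3, 3, -5), A_1A_3 = (1, 7, -1); a normal to α is A_1A_2 × A_1A_3 = (32, -8, -24).
Using A_1: α has equation 32x - 8y - 24z = 584.
λ = (n·R − d)/|n|² = (792 − 584)/1664 = 1/8.
Reflection = R − 2λn = (16, 10, -15) − (1/4)·(32, -8, -24) = (8, 12, -9).

(8, 12, -9)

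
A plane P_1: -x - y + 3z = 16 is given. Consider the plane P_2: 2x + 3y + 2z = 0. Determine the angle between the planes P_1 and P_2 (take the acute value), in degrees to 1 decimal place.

85.8

cos θ = |n₁·n₂| / (|n₁||n₂|) = |1| / (√11 · √17).
θ = arccos(0.07313) ≈ 85.8°.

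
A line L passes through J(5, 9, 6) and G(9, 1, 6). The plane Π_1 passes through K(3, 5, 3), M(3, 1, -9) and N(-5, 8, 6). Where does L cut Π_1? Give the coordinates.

(7, 5, 6)

A direction vector for L is G − J = (4, -8, 0).
KM = (0, -4, -12), KN = (-8, 3, 3); a normal to Π_1 is KM × KN = (24, 96, -32).
Using K: Π_1 has equation 24x + 96y - 32z = 456.
Substitute r = (5, 9, 6) + t(4, -8, 0) into the plane: 792 + (-672)t = 456, so t = 1/2.
Intersection: (5, 9, 6) + (1/2)·(4, -8, 0) = (7, 5, 6).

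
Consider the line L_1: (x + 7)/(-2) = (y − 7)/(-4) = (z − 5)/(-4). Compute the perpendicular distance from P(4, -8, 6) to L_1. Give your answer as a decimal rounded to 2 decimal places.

17.75

L_1 has direction (-2, -4, -4) through (-7, 7, 5).
Taking (-7, 7, 5) on L_1 with direction v = (-2, -4, -4): w = P − (-7, 7, 5) = (11, -15, 1), and w × v = (64, 42, -74).
Distance = |w × v| / |v| = √11336 / √36 ≈ 17.75.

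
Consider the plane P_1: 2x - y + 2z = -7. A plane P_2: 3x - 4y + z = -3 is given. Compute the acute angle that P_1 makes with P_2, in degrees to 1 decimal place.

38.3

cos θ = |n₁·n₂| / (|n₁||n₂|) = |12| / (√9 · √26).
θ = arccos(0.78446) ≈ 38.3°.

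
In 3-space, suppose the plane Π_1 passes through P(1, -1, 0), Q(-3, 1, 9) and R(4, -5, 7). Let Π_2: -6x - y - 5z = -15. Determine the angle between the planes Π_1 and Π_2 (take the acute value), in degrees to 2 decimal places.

46.70

PQ = (-4, 2, 9), PR = (3, -4, 7); a normal to Π_1 is PQ × PR = (50, 55, 10).
Using P: Π_1 has equation 50x + 55y + 10z = -5.
cos θ = |n₁·n₂| / (|n₁||n₂|) = |-405| / (√5625 · √62).
θ = arccos(0.68580) ≈ 46.70°.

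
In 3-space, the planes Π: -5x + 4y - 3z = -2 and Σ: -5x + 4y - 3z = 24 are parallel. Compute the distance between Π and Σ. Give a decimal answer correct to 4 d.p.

3.6770

Same normal n = (-5, 4, -3) with |n| = √50; distance = |-2 − 24| / |n| = 26/√50 ≈ 3.6770.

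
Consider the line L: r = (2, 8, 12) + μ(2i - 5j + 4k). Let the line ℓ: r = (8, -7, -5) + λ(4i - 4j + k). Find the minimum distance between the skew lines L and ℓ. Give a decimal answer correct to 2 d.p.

Common perpendicular direction n = (2, -5, 4) × (4, -4, 1) = (11, 14, 12).
With w = (8, -7, -5) − (2, 8, 12) = (6, -15, -17), w · n = -348.
Distance = |w · n| / |n| = |-348| / √461 ≈ 16.21.

16.21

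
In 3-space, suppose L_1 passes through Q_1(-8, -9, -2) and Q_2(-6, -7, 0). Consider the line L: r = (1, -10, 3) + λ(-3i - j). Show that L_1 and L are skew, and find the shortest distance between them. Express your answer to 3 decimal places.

A direction vector for L_1 is Q_2 − Q_1 = (2, 2, 2).
Common perpendicular direction n = (2, 2, 2) × (-3, -1, 0) = (2, -6, 4).
With w = (1, -10, 3) − (-8, -9, -2) = (9, -1, 5), w · n = 44.
Since n ≠ 0 the lines are not parallel, and w · n = 44 ≠ 0 so they do not intersect; hence they are skew.
Distance = |w · n| / |n| = |44| / √56 ≈ 5.880.

5.880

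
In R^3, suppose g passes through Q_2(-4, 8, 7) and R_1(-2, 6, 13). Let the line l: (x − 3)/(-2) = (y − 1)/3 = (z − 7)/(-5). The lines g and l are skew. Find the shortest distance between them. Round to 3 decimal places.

4.950

A direction vector for g is R_1 − Q_2 = (2, -2, 6).
l has direction (-2, 3, -5) through (3, 1, 7).
Common perpendicular direction n = (2, -2, 6) × (-2, 3, -5) = (-8, -2, 2).
With w = (3, 1, 7) − (-4, 8, 7) = (7, -7, 0), w · n = -42.
Distance = |w · n| / |n| = |-42| / √72 ≈ 4.950.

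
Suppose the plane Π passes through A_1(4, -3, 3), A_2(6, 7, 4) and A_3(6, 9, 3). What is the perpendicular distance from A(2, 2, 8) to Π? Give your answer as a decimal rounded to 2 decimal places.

4.22

A_1A_2 = (2, 10, 1), A_1A_3 = (2, 12, 0); a normal to Π is A_1A_2 × A_1A_3 = (-12, 2, 4).
Using A_1: Π has equation -12x + 2y + 4z = -42.
n·A − d = (-12)·(2) + (2)·(2) + (4)·(8) − (-42) = 54; |n| = √164.
Distance = |54| / √164 = 54/√164 ≈ 4.22.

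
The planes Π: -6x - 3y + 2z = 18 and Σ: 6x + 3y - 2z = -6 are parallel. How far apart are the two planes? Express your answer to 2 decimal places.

1.71

Rescale Σ by 1/(-1): -6x - 3y + 2z = 6. Then distance = |18 − 6| / √49 ≈ 1.71.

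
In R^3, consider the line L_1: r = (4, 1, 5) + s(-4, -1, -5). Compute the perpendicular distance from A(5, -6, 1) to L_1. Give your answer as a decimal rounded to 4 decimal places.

7.3079

Taking (4, 1, 5) on L_1 with direction v = (-4, -1, -5): w = A − (4, 1, 5) = (1, -7, -4), and w × v = (31, 21, -29).
Distance = |w × v| / |v| = √2243 / √42 ≈ 7.3079.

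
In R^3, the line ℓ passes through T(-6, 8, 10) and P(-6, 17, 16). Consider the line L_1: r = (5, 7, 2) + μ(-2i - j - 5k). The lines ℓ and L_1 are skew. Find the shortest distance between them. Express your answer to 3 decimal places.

12.579

A direction vector for ℓ is P − T = (0, 9, 6).
Common perpendicular direction n = (0, 9, 6) × (-2, -1, -5) = (-39, -12, 18).
With w = (5, 7, 2) − (-6, 8, 10) = (11, -1, -8), w · n = -561.
Distance = |w · n| / |n| = |-561| / √1989 ≈ 12.579.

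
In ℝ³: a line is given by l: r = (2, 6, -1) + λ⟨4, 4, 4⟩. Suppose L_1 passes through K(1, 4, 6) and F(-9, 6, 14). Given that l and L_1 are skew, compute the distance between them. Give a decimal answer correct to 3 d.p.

5.078

A direction vector for L_1 is F − K = (-10, 2, 8).
Common perpendicular direction n = (4, 4, 4) × (-10, 2, 8) = (24, -72, 48).
With w = (1, 4, 6) − (2, 6, -1) = (-1, -2, 7), w · n = 456.
Distance = |w · n| / |n| = |456| / √8064 ≈ 5.078.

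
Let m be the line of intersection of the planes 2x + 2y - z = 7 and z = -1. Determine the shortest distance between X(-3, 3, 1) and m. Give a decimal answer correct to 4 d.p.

2.9155

Direction of m: (2, 2, -1) × (0, 0, 1) = (2, -2, 0).
A point on m: solving the two plane equations with x = 0 gives (0, 3, -1).
Taking (0, 3, -1) on m with direction v = (2, -2, 0): w = X − (0, 3, -1) = (-3, 0, 2), and w × v = (4, 4, 6).
Distance = |w × v| / |v| = √68 / √8 ≈ 2.9155.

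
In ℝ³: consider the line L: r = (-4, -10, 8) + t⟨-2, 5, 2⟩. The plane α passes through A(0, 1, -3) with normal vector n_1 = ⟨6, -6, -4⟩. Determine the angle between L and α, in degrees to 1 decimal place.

α: n_1·r = n_1·A gives 6x - 6y - 4z = 6.
sin θ = |n·v| / (|n||v|) = |-50| / (√88 · √33) = 0.92784.
θ ≈ 68.1°.

68.1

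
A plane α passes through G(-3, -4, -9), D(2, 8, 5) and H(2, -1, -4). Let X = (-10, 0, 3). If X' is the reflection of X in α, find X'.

GD = (5, 12, 14), GH = (5, 3, 5); a normal to α is GD × GH = (18, 45, -45).
Using G: α has equation 18x + 45y - 45z = 171.
λ = (n·X − d)/|n|² = (-315 − 171)/4374 = -1/9.
Reflection = X − 2λn = (-10, 0, 3) − (-2/9)·(18, 45, -45) = (-6, 10, -7).

(-6, 10, -7)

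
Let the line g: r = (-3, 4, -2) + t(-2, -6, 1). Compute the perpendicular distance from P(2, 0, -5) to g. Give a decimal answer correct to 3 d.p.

Taking (-3, 4, -2) on g with direction v = (-2, -6, 1): w = P − (-3, 4, -2) = (5, -4, -3), and w × v = (-22, 1, -38).
Distance = |w × v| / |v| = √1929 / √41 ≈ 6.859.

6.859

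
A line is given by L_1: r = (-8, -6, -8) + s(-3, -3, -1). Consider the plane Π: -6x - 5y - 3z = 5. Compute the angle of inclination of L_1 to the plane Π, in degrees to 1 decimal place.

sin θ = |n·v| / (|n||v|) = |36| / (√70 · √19) = 0.98714.
θ ≈ 80.8°.

80.8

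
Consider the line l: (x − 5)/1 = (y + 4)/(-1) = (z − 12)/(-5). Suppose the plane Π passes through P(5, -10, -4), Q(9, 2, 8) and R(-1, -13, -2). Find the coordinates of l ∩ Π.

l has direction (1, -1, -5) through (5, -4, 12).
PQ = (4, 12, 12), PR = (-6, -3, 2); a normal to Π is PQ × PR = (60, -80, 60).
Using P: Π has equation 60x - 80y + 60z = 860.
Substitute r = (5, -4, 12) + t(1, -1, -5) into the plane: 1340 + (-160)t = 860, so t = 3.
Intersection: (5, -4, 12) + 3·(1, -1, -5) = (8, -7, -3).

(8, -7, -3)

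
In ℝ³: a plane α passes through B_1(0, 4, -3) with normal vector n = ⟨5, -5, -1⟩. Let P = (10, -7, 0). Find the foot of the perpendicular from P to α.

(0, 3, 2)

α: n·r = n·B_1 gives 5x - 5y - z = -17.
Foot = P − λn with λ = (n·P − d)/|n|² = (85 − (-17))/51 = 2.
Foot = (10, -7, 0) − 2·(5, -5, -1) = (0, 3, 2).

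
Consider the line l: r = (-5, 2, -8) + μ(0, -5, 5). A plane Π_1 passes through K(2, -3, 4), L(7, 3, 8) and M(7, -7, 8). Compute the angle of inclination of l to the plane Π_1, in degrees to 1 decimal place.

KL = (5, 6, 4), KM = (5, -4, 4); a normal to Π_1 is KL × KM = (40, 0, -50).
Using K: Π_1 has equation 40x - 50z = -120.
sin θ = |n·v| / (|n||v|) = |-250| / (√4100 · √50) = 0.55216.
θ ≈ 33.5°.

33.5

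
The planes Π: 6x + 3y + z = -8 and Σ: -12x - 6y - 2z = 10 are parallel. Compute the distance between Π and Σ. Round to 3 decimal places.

0.442

Rescale Σ by 1/(-2): 6x + 3y + z = -5. Then distance = |-8 − (-5)| / √46 ≈ 0.442.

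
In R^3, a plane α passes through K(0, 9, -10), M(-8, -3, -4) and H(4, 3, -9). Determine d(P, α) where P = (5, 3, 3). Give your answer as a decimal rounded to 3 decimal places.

11.308

KM = (-8, -12, 6), KH = (4, -6, 1); a normal to α is KM × KH = (24, 32, 96).
Using K: α has equation 24x + 32y + 96z = -672.
n·P − d = (24)·(5) + (32)·(3) + (96)·(3) − (-672) = 1176; |n| = √10816.
Distance = |1176| / √10816 = 1176/√10816 ≈ 11.308.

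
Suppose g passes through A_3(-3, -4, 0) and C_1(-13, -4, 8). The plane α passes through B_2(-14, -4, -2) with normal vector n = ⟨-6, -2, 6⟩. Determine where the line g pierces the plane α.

(-8, -4, 4)

A direction vector for g is C_1 − A_3 = (-10, 0, 8).
α: n·r = n·B_2 gives -6x - 2y + 6z = 80.
Substitute r = (-3, -4, 0) + t(-10, 0, 8) into the plane: 26 + 108t = 80, so t = 1/2.
Intersection: (-3, -4, 0) + (1/2)·(-10, 0, 8) = (-8, -4, 4).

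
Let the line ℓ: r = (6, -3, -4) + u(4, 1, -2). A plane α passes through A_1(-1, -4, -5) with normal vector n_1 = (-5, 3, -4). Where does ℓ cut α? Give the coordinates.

α: n_1·r = n_1·A_1 gives -5x + 3y - 4z = 13.
Substitute r = (6, -3, -4) + t(4, 1, -2) into the plane: -23 + (-9)t = 13, so t = -4.
Intersection: (6, -3, -4) + (-4)·(4, 1, -2) = (-10, -7, 4).

(-10, -7, 4)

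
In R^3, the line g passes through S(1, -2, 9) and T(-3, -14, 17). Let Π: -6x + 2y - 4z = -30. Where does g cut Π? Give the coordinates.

A direction vector for g is T − S = (-4, -12, 8).
Substitute r = (1, -2, 9) + t(-4, -12, 8) into the plane: -46 + (-32)t = -30, so t = -1/2.
Intersection: (1, -2, 9) + (-1/2)·(-4, -12, 8) = (3, 4, 5).

(3, 4, 5)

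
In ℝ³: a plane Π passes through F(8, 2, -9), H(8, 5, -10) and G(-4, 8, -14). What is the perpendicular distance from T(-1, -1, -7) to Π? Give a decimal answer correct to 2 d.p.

3.00

FH = (0, 3, -1), FG = (-12, 6, -5); a normal to Π is FH × FG = (-9, 12, 36).
Using F: Π has equation -9x + 12y + 36z = -372.
n·T − d = (-9)·(-1) + (12)·(-1) + (36)·(-7) − (-372) = 117; |n| = √1521.
Distance = |117| / √1521 = 117/√1521 ≈ 3.00.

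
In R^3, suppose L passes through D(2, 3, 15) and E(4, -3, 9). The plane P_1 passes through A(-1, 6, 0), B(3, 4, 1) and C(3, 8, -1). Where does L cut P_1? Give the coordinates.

(5, -6, 6)

A direction vector for L is E − D = (2, -6, -6).
AB = (4, -2, 1), AC = (4, 2, -1); a normal to P_1 is AB × AC = (0, 8, 16).
Using A: P_1 has equation 8y + 16z = 48.
Substitute r = (2, 3, 15) + t(2, -6, -6) into the plane: 264 + (-144)t = 48, so t = 3/2.
Intersection: (2, 3, 15) + (3/2)·(2, -6, -6) = (5, -6, 6).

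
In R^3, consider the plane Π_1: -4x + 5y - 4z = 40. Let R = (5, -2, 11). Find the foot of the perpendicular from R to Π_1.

Foot = R − λn with λ = (n·R − d)/|n|² = (-74 − 40)/57 = -2.
Foot = (5, -2, 11) − (-2)·(-4, 5, -4) = (-3, 8, 3).

(-3, 8, 3)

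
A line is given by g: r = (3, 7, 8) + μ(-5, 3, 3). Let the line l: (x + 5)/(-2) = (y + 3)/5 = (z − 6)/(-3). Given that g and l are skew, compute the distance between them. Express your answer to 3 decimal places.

l has direction (-2, 5, -3) through (-5, -3, 6).
Common perpendicular direction n = (-5, 3, 3) × (-2, 5, -3) = (-24, -21, -19).
With w = (-5, -3, 6) − (3, 7, 8) = (-8, -10, -2), w · n = 440.
Distance = |w · n| / |n| = |440| / √1378 ≈ 11.853.

11.853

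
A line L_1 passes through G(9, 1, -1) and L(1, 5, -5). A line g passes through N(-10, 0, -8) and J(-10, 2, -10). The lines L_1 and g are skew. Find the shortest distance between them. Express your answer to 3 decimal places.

5.657

A direction vector for L_1 is L − G = (-8, 4, -4).
A direction vector for g is J − N = (0, 2, -2).
Common perpendicular direction n = (-8, 4, -4) × (0, 2, -2) = (0, -16, -16).
With w = (-10, 0, -8) − (9, 1, -1) = (-19, -1, -7), w · n = 128.
Distance = |w · n| / |n| = |128| / √512 ≈ 5.657.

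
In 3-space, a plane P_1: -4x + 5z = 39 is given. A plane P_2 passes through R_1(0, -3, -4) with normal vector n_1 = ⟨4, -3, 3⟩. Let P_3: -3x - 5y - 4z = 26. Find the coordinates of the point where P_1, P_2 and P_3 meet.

(-6, -4, 3)

P_2: n_1·r = n_1·R_1 gives 4x - 3y + 3z = -3.
Solving the 3×3 linear system -4x + 5z = 39, 4x - 3y + 3z = -3, -3x - 5y - 4z = 26 (e.g. by elimination or Cramer's rule, determinant = -253) gives (-6, -4, 3).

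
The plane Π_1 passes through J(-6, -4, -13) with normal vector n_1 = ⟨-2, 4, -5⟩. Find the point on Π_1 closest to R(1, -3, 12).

(-5, 9, -3)

Π_1: n_1·r = n_1·J gives -2x + 4y - 5z = 61.
Foot = R − λn with λ = (n·R − d)/|n|² = (-74 − 61)/45 = -3.
Foot = (1, -3, 12) − (-3)·(-2, 4, -5) = (-5, 9, -3).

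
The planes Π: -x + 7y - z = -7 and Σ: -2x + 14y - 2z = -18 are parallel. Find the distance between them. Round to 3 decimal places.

0.280

Rescale Σ by 1/2: -x + 7y - z = -9. Then distance = |-7 − (-9)| / √51 ≈ 0.280.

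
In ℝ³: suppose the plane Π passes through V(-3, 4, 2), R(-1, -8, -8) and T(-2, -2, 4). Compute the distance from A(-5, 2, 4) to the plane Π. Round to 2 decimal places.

2.30

VR = (2, -12, -10), VT = (1, -6, 2); a normal to Π is VR × VT = (-84, -14, 0).
Using V: Π has equation -84x - 14y = 196.
n·A − d = (-84)·(-5) + (-14)·(2) + (0)·(4) − 196 = 196; |n| = √7252.
Distance = |196| / √7252 = 196/√7252 ≈ 2.30.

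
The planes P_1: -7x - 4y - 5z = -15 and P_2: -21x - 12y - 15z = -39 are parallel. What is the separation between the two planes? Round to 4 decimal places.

Rescale P_2 by 1/3: -7x - 4y - 5z = -13. Then distance = |-15 − (-13)| / √90 ≈ 0.2108.

0.2108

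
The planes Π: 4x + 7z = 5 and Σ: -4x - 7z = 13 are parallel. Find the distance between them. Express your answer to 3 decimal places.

2.233

Rescale Σ by 1/(-1): 4x + 7z = -13. Then distance = |5 − (-13)| / √65 ≈ 2.233.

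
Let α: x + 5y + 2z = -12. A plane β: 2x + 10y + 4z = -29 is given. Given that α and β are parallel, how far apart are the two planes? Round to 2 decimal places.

Rescale β by 1/2: x + 5y + 2z = -29/2. Then distance = |-12 − (-29/2)| / √30 ≈ 0.46.

0.46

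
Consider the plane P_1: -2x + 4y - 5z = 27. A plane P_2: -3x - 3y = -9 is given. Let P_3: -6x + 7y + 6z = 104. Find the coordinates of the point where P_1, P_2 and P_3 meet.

Solving the 3×3 linear system -2x + 4y - 5z = 27, -3x - 3y = -9, -6x + 7y + 6z = 104 (e.g. by elimination or Cramer's rule, determinant = 303) gives (-5, 8, 3).

(-5, 8, 3)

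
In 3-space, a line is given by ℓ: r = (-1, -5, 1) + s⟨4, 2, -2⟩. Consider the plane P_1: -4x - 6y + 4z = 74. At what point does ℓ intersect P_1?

(-5, -7, 3)

Substitute r = (-1, -5, 1) + t(4, 2, -2) into the plane: 38 + (-36)t = 74, so t = -1.
Intersection: (-1, -5, 1) + (-1)·(4, 2, -2) = (-5, -7, 3).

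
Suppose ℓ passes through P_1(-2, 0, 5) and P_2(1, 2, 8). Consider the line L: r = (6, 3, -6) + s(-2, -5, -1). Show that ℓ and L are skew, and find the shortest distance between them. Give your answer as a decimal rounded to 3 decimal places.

12.492

A direction vector for ℓ is P_2 − P_1 = (3, 2, 3).
Common perpendicular direction n = (3, 2, 3) × (-2, -5, -1) = (13, -3, -11).
With w = (6, 3, -6) − (-2, 0, 5) = (8, 3, -11), w · n = 216.
Since n ≠ 0 the lines are not parallel, and w · n = 216 ≠ 0 so they do not intersect; hence they are skew.
Distance = |w · n| / |n| = |216| / √299 ≈ 12.492.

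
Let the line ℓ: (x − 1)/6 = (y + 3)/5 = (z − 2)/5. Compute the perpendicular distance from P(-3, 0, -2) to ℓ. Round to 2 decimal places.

5.59

ℓ has direction (6, 5, 5) through (1, -3, 2).
Taking (1, -3, 2) on ℓ with direction v = (6, 5, 5): w = P − (1, -3, 2) = (-4, 3, -4), and w × v = (35, -4, -38).
Distance = |w × v| / |v| = √2685 / √86 ≈ 5.59.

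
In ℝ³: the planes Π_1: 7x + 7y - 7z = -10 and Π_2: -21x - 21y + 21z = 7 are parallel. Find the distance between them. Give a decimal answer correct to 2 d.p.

0.63

Rescale Π_2 by 1/(-3): 7x + 7y - 7z = -7/3. Then distance = |-10 − (-7/3)| / √147 ≈ 0.63.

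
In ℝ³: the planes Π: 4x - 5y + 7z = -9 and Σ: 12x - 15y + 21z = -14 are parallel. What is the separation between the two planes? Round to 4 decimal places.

Rescale Σ by 1/3: 4x - 5y + 7z = -14/3. Then distance = |-9 − (-14/3)| / √90 ≈ 0.4568.

0.4568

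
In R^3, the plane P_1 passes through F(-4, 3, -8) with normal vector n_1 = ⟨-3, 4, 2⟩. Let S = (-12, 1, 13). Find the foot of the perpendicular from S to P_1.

P_1: n_1·r = n_1·F gives -3x + 4y + 2z = 8.
Foot = S − λn with λ = (n·S − d)/|n|² = (66 − 8)/29 = 2.
Foot = (-12, 1, 13) − 2·(-3, 4, 2) = (-6, -7, 9).

(-6, -7, 9)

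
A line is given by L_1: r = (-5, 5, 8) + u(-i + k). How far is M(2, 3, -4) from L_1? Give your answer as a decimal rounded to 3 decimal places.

4.062

Taking (-5, 5, 8) on L_1 with direction v = (-1, 0, 1): w = M − (-5, 5, 8) = (7, -2, -12), and w × v = (-2, 5, -2).
Distance = |w × v| / |v| = √33 / √2 ≈ 4.062.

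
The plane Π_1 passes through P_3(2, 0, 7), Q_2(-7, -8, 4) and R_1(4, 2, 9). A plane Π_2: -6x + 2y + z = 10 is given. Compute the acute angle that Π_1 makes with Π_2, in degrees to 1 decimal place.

35.6

P_3Q_2 = (-9, -8, -3), P_3R_1 = (2, 2, 2); a normal to Π_1 is P_3Q_2 × P_3R_1 = (-10, 12, -2).
Using P_3: Π_1 has equation -10x + 12y - 2z = -34.
cos θ = |n₁·n₂| / (|n₁||n₂|) = |82| / (√248 · √41).
θ = arccos(0.81320) ≈ 35.6°.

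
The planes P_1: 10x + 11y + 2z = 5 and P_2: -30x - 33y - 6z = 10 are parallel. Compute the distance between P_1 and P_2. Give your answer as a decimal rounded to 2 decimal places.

0.56

Rescale P_2 by 1/(-3): 10x + 11y + 2z = -10/3. Then distance = |5 − (-10/3)| / √225 ≈ 0.56.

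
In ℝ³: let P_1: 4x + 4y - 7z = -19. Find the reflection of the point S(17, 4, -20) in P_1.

(-7, -20, 22)

λ = (n·S − d)/|n|² = (224 − (-19))/81 = 3.
Reflection = S − 2λn = (17, 4, -20) − 6·(4, 4, -7) = (-7, -20, 22).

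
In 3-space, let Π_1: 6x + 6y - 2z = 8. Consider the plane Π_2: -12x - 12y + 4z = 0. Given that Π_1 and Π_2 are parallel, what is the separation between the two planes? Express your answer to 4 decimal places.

0.9177

Rescale Π_2 by 1/(-2): 6x + 6y - 2z = 0. Then distance = |8 − 0| / √76 ≈ 0.9177.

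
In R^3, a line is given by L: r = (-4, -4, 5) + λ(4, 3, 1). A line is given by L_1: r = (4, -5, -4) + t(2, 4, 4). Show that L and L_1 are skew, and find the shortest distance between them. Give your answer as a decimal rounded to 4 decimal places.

Common perpendicular direction n = (4, 3, 1) × (2, 4, 4) = (8, -14, 10).
With w = (4, -5, -4) − (-4, -4, 5) = (8, -1, -9), w · n = -12.
Since n ≠ 0 the lines are not parallel, and w · n = -12 ≠ 0 so they do not intersect; hence they are skew.
Distance = |w · n| / |n| = |-12| / √360 ≈ 0.6325.

0.6325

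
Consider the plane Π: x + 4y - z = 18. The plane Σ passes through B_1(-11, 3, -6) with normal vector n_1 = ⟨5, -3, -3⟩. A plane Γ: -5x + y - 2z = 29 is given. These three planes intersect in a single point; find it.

Σ: n_1·r = n_1·B_1 gives 5x - 3y - 3z = -46.
Solving the 3×3 linear system x + 4y - z = 18, 5x - 3y - 3z = -46, -5x + y - 2z = 29 (e.g. by elimination or Cramer's rule, determinant = 119) gives (-5, 6, 1).

(-5, 6, 1)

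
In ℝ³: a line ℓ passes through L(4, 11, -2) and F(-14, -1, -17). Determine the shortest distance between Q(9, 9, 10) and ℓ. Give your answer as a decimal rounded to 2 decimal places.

9.26

A direction vector for ℓ is F − L = (-18, -12, -15).
Taking (4, 11, -2) on ℓ with direction v = (-18, -12, -15): w = Q − (4, 11, -2) = (5, -2, 12), and w × v = (174, -141, -96).
Distance = |w × v| / |v| = √59373 / √693 ≈ 9.26.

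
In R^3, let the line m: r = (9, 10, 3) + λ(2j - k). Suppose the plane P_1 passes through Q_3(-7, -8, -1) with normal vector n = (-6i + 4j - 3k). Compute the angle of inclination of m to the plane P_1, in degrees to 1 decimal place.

P_1: n·r = n·Q_3 gives -6x + 4y - 3z = 13.
sin θ = |n·v| / (|n||v|) = |11| / (√61 · √5) = 0.62986.
θ ≈ 39.0°.

39.0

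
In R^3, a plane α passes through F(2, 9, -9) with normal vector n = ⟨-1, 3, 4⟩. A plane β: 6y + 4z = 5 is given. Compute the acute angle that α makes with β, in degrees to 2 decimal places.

α: n·r = n·F gives -x + 3y + 4z = -11.
cos θ = |n₁·n₂| / (|n₁||n₂|) = |34| / (√26 · √52).
θ = arccos(0.92468) ≈ 22.38°.

22.38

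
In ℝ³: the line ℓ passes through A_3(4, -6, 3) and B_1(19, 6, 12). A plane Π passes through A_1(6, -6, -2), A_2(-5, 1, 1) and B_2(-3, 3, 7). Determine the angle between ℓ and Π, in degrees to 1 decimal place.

A direction vector for ℓ is B_1 − A_3 = (15, 12, 9).
A_1A_2 = (-11, 7, 3), A_1B_2 = (-9, 9, 9); a normal to Π is A_1A_2 × A_1B_2 = (36, 72, -36).
Using A_1: Π has equation 36x + 72y - 36z = -144.
sin θ = |n·v| / (|n||v|) = |1080| / (√7776 · √450) = 0.57735.
θ ≈ 35.3°.

35.3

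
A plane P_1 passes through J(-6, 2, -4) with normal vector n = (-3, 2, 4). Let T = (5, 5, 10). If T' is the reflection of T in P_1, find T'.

(11, 1, 2)

P_1: n·r = n·J gives -3x + 2y + 4z = 6.
λ = (n·T − d)/|n|² = (35 − 6)/29 = 1.
Reflection = T − 2λn = (5, 5, 10) − 2·(-3, 2, 4) = (11, 1, 2).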